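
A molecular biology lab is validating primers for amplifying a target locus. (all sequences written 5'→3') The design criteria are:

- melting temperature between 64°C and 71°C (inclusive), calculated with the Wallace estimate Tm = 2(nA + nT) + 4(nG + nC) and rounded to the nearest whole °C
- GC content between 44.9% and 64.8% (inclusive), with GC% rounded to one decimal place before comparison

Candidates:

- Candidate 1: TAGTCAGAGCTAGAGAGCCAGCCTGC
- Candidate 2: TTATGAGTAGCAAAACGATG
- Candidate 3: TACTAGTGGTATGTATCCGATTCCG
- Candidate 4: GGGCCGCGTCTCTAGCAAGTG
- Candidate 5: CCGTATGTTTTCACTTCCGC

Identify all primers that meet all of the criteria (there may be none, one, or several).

Candidate 1 (26 nt, A=7 T=4 G=8 C=7): Tm = 2·11 + 4·15 = 82°C, outside 64–71°C ✗; GC 15/26 = 57.7% ✓ — fails.
Candidate 2 (20 nt, A=8 T=5 G=5 C=2): Tm = 2·13 + 4·7 = 54°C, outside 64–71°C ✗; GC 7/20 = 35.0%, outside 44.9–64.8% ✗ — fails.
Candidate 3 (25 nt, A=5 T=9 G=6 C=5): Tm = 2·14 + 4·11 = 72°C, outside 64–71°C ✗; GC 11/25 = 44.0%, outside 44.9–64.8% ✗ — fails.
Candidate 4 (21 nt, A=3 T=4 G=8 C=6): Tm = 2·7 + 4·14 = 70°C ✓; GC 14/21 = 66.7%, outside 44.9–64.8% ✗ — fails.
Candidate 5 (20 nt, A=2 T=8 G=3 C=7): Tm = 2·10 + 4·10 = 60°C, outside 64–71°C ✗; GC 10/20 = 50.0% ✓ — fails.

None of the candidates satisfy all criteria.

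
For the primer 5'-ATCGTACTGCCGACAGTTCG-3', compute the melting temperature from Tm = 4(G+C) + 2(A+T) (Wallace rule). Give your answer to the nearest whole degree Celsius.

Base counts: A=4, T=5, G=5, C=6 (length 20).
Tm = 2·(4+5) + 4·(5+6) = 2·9 + 4·11 = 18 + 44 = 62°C.

62°C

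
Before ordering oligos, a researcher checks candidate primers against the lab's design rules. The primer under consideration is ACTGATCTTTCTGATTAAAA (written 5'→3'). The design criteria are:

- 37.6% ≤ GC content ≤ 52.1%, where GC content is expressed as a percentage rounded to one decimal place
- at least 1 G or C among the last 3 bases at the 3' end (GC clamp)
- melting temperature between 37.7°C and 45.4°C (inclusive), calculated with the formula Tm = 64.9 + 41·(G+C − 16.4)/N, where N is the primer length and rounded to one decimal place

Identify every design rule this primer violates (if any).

Base counts: A=7, T=8, G=2, C=3 (length 20).
GC content: GC 5/20 = 25.0%, outside 37.6–52.1% ✗
GC clamp: 3' end AAA has 0 G/C, need ≥1 ✗
Tm: Tm = 64.9 + 41·(5 − 16.4)/20 = 41.5°C ✓

Fails: GC content, GC clamp.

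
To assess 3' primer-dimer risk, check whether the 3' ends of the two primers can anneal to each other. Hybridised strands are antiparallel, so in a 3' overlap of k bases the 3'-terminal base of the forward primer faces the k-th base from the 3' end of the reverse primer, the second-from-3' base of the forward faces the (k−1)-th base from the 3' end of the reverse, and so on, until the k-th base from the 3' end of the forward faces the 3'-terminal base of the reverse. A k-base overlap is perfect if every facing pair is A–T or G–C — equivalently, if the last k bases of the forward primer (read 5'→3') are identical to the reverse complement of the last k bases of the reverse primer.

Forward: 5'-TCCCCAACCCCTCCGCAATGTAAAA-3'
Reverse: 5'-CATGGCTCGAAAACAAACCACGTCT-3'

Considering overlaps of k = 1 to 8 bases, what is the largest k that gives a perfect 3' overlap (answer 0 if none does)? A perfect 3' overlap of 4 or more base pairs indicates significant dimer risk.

Last 8 bases (5'→3') — forward …ATGTAAAA, reverse …CCACGTCT.
Reverse complement of the reverse primer's last 8 bases: AGACGTGG; its first k bases are the reverse complement of the reverse primer's last k bases, so a perfect k-base overlap needs the forward primer's last k bases to equal them.
Comparing (forward last k vs required): k=1: A vs A ✓; k=2: AA vs AG ✗; k=3: AAA vs AGA ✗; k=4: AAAA vs AGAC ✗; k=5: TAAAA vs AGACG ✗; k=6: GTAAAA vs AGACGT ✗; k=7: TGTAAAA vs AGACGTG ✗; k=8: ATGTAAAA vs AGACGTGG ✗.
Only k = 1 is perfect, so the longest perfect 3' overlap is 1.

Longest perfect overlap: 1 complementary base pair; below the dimer-risk threshold (threshold 4).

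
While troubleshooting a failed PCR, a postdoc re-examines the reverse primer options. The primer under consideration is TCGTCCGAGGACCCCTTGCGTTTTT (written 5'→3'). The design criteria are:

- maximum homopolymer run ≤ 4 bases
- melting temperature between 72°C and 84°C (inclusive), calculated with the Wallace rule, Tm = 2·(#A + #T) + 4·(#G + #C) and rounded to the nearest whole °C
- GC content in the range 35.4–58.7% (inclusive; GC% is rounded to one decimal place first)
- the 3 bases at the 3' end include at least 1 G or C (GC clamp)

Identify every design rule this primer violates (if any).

Base counts: A=2, T=9, G=6, C=8 (length 25).
homopolymer run: longest run = 5, exceeds 4 ✗
Tm: Tm = 2·11 + 4·14 = 78°C ✓
GC content: GC 14/25 = 56.0% ✓
GC clamp: 3' end TTT has 0 G/C, need ≥1 ✗

Fails: homopolymer run, GC clamp.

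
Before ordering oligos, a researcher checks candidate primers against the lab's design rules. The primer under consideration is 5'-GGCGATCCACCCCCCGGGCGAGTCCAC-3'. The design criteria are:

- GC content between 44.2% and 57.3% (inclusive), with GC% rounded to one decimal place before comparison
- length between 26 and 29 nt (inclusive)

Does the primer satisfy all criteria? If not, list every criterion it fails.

Base counts: A=4, T=2, G=8, C=13 (length 27).
GC content: GC 21/27 = 77.8%, outside 44.2–57.3% ✗
length: length 27 ✓

Fails: GC content.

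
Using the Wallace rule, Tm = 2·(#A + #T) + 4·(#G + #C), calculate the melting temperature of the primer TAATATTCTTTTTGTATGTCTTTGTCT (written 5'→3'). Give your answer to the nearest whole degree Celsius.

Base counts: A=4, T=17, G=3, C=3 (length 27).
Tm = 2·(4+17) + 4·(3+3) = 2·21 + 4·6 = 42 + 24 = 66°C.

66°C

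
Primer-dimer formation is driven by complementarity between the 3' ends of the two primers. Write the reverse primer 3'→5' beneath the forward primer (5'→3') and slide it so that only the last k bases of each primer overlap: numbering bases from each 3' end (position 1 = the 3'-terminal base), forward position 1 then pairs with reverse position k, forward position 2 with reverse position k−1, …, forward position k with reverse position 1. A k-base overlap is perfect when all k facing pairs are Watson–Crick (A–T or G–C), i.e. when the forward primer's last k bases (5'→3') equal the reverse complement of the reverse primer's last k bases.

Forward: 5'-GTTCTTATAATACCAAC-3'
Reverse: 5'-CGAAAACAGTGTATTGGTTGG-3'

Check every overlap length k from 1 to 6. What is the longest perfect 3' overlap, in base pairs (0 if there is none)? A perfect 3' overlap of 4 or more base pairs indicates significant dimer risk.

Longest perfect overlap: 5 complementary base pairs; significant dimer risk (threshold 4).

Last 6 bases (5'→3') — forward …ACCAAC, reverse …GGTTGG.
Reverse complement of the reverse primer's last 6 bases: CCAACC; its first k bases are the reverse complement of the reverse primer's last k bases, so a perfect k-base overlap needs the forward primer's last k bases to equal them.
Comparing (forward last k vs required): k=1: C vs C ✓; k=2: AC vs CC ✗; k=3: AAC vs CCA ✗; k=4: CAAC vs CCAA ✗; k=5: CCAAC vs CCAAC ✓; k=6: ACCAAC vs CCAACC ✗.
Perfect overlaps at k = 1, 5; the largest is 5.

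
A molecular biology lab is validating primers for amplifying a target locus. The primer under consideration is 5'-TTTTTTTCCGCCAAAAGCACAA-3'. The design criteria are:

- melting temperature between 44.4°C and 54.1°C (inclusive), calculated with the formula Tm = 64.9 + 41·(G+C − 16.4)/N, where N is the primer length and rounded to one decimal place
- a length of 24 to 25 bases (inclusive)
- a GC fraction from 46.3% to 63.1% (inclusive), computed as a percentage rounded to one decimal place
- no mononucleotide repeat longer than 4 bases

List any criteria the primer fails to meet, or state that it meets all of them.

Base counts: A=7, T=7, G=2, C=6 (length 22).
Tm: Tm = 64.9 + 41·(8 − 16.4)/22 = 49.2°C ✓
length: length 22, outside 24–25 ✗
GC content: GC 8/22 = 36.4%, outside 46.3–63.1% ✗
homopolymer run: longest run = 7, exceeds 4 ✗

Fails: length, GC content, homopolymer run.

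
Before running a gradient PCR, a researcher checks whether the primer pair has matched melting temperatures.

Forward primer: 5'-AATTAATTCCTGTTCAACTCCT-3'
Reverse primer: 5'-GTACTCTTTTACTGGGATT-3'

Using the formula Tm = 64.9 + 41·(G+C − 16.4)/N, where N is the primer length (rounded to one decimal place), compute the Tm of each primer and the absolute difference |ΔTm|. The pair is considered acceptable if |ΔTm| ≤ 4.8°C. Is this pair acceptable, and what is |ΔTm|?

Forward: G+C = 7, N = 22 → Tm = 64.9 + 41·(7 − 16.4)/22 = 47.4°C.
Reverse: G+C = 7, N = 19 → Tm = 64.9 + 41·(7 − 16.4)/19 = 44.6°C.
|ΔTm| = |47.4 − 44.6| = 2.8°C, ≤ 4.8°C.

|ΔTm| = 2.8°C; the pair is acceptable.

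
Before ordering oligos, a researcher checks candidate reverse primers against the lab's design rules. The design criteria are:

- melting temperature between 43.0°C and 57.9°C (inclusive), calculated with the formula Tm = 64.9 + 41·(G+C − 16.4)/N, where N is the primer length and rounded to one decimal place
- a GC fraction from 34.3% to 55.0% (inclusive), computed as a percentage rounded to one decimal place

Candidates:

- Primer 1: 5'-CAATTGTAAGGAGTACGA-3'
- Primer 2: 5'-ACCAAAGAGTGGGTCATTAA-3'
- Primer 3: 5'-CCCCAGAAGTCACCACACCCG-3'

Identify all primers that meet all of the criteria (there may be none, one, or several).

Primer 1 and Primer 2.

Primer 1 (18 nt, A=7 T=4 G=5 C=2): Tm = 64.9 + 41·(7 − 16.4)/18 = 43.5°C ✓; GC 7/18 = 38.9% ✓ — passes.
Primer 2 (20 nt, A=8 T=4 G=5 C=3): Tm = 64.9 + 41·(8 − 16.4)/20 = 47.7°C ✓; GC 8/20 = 40.0% ✓ — passes.
Primer 3 (21 nt, A=6 T=1 G=3 C=11): Tm = 64.9 + 41·(14 − 16.4)/21 = 60.2°C, outside 43.0–57.9°C ✗; GC 14/21 = 66.7%, outside 34.3–55.0% ✗ — fails.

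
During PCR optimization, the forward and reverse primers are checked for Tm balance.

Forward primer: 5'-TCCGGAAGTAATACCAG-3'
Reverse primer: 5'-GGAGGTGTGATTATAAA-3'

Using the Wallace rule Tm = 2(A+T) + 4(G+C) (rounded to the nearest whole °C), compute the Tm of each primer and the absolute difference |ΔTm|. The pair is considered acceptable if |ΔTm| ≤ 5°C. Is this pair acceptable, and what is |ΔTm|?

Forward: A=6 T=3 G=4 C=4 → Tm = 2·9 + 4·8 = 50°C.
Reverse: A=6 T=5 G=6 C=0 → Tm = 2·11 + 4·6 = 46°C.
|ΔTm| = |50 − 46| = 4°C, ≤ 5°C.

|ΔTm| = 4°C; the pair is acceptable.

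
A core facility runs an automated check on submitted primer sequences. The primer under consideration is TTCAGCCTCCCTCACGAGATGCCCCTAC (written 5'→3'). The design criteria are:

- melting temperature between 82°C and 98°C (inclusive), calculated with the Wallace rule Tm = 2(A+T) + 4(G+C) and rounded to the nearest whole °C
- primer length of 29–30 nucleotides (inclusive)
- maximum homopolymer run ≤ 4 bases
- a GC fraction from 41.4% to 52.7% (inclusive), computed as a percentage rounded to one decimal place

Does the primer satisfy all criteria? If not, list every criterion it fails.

Base counts: A=5, T=6, G=4, C=13 (length 28).
Tm: Tm = 2·11 + 4·17 = 90°C ✓
length: length 28, outside 29–30 ✗
homopolymer run: longest run = 4 ✓
GC content: GC 17/28 = 60.7%, outside 41.4–52.7% ✗

Fails: length, GC content.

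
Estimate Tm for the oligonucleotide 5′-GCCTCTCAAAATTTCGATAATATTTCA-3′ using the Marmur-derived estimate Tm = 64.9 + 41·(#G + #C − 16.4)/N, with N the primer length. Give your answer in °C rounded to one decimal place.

Base counts: A=9, T=10, G=2, C=6; G+C = 8, N = 27.
Tm = 64.9 + 41·(8 − 16.4)/27 = 64.9 + -344.40/27 = 52.1°C.

52.1°C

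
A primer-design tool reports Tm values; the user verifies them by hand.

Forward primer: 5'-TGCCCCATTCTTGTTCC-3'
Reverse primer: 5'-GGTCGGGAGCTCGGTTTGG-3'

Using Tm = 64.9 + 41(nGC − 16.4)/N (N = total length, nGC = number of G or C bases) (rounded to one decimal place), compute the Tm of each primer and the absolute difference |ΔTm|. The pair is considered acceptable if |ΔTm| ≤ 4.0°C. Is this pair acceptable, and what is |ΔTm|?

|ΔTm| = 10.5°C; the pair is not acceptable.

Forward: G+C = 9, N = 17 → Tm = 64.9 + 41·(9 − 16.4)/17 = 47.1°C.
Reverse: G+C = 13, N = 19 → Tm = 64.9 + 41·(13 − 16.4)/19 = 57.6°C.
|ΔTm| = |47.1 − 57.6| = 10.5°C, > 4.0°C.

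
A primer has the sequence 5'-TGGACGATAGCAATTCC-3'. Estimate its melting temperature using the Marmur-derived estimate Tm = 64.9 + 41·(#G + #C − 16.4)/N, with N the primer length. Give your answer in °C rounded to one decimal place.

44.6°C

Base counts: A=5, T=4, G=4, C=4; G+C = 8, N = 17.
Tm = 64.9 + 41·(8 − 16.4)/17 = 64.9 + -344.40/17 = 44.6°C.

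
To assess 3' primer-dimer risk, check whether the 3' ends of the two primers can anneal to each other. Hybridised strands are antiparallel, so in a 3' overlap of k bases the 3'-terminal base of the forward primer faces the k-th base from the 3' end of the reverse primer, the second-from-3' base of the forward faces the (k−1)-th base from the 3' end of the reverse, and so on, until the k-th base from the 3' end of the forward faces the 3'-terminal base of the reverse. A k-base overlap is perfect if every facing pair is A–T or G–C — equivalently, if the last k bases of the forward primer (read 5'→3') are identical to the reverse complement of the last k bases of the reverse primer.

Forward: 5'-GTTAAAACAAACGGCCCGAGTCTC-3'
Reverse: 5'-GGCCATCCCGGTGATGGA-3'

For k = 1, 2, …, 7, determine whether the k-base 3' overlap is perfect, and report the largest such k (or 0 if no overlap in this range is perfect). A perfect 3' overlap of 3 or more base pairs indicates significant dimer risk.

Longest perfect overlap: 2 complementary base pairs; below the dimer-risk threshold (threshold 3).

Last 7 bases (5'→3') — forward …GAGTCTC, reverse …TGATGGA.
Reverse complement of the reverse primer's last 7 bases: TCCATCA; its first k bases are the reverse complement of the reverse primer's last k bases, so a perfect k-base overlap needs the forward primer's last k bases to equal them.
Comparing (forward last k vs required): k=1: C vs T ✗; k=2: TC vs TC ✓; k=3: CTC vs TCC ✗; k=4: TCTC vs TCCA ✗; k=5: GTCTC vs TCCAT ✗; k=6: AGTCTC vs TCCATC ✗; k=7: GAGTCTC vs TCCATCA ✗.
Only k = 2 is perfect, so the longest perfect 3' overlap is 2.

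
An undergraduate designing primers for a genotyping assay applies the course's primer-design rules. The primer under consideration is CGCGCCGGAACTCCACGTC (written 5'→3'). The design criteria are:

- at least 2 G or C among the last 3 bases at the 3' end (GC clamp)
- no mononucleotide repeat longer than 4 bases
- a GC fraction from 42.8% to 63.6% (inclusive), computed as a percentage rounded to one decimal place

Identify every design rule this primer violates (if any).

Base counts: A=3, T=2, G=5, C=9 (length 19).
GC clamp: 3' end GTC has 2 G/C ✓
homopolymer run: longest run = 2 ✓
GC content: GC 14/19 = 73.7%, outside 42.8–63.6% ✗

Fails: GC content.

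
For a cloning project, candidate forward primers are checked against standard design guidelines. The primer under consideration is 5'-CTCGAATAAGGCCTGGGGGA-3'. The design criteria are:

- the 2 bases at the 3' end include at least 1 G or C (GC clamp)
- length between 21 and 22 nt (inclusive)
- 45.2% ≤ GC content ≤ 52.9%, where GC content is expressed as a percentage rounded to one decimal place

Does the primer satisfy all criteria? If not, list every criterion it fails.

Base counts: A=5, T=3, G=8, C=4 (length 20).
GC clamp: 3' end GA has 1 G/C ✓
length: length 20, outside 21–22 ✗
GC content: GC 12/20 = 60.0%, outside 45.2–52.9% ✗

Fails: length, GC content.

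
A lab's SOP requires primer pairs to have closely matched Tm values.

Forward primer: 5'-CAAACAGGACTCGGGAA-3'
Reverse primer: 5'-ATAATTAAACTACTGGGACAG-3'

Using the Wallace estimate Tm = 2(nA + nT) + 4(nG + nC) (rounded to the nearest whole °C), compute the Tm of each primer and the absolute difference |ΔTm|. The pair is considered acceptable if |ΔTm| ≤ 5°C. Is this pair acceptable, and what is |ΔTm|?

Forward: A=7 T=1 G=5 C=4 → Tm = 2·8 + 4·9 = 52°C.
Reverse: A=9 T=5 G=4 C=3 → Tm = 2·14 + 4·7 = 56°C.
|ΔTm| = |52 − 56| = 4°C, ≤ 5°C.

|ΔTm| = 4°C; the pair is acceptable.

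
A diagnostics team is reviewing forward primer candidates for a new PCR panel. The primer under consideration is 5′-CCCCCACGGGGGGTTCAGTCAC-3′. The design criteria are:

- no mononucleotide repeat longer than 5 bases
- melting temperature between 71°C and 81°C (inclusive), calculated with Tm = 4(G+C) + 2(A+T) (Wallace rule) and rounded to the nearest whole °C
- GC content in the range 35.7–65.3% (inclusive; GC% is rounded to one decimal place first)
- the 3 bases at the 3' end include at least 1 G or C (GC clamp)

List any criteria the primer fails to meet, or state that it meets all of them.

Base counts: A=3, T=3, G=7, C=9 (length 22).
homopolymer run: longest run = 6, exceeds 5 ✗
Tm: Tm = 2·6 + 4·16 = 76°C ✓
GC content: GC 16/22 = 72.7%, outside 35.7–65.3% ✗
GC clamp: 3' end CAC has 2 G/C ✓

Fails: homopolymer run, GC content.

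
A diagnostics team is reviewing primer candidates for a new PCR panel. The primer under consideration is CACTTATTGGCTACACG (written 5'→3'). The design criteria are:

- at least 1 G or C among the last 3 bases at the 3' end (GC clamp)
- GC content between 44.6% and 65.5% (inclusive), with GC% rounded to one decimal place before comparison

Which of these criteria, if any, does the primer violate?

Base counts: A=4, T=5, G=3, C=5 (length 17).
GC clamp: 3' end ACG has 2 G/C ✓
GC content: GC 8/17 = 47.1% ✓

Meets all criteria.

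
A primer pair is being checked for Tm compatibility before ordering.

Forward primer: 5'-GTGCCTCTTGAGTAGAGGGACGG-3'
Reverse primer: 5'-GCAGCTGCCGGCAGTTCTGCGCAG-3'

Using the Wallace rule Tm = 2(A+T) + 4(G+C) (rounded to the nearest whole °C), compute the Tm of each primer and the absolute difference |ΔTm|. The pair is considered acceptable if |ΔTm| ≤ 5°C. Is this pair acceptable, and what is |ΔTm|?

|ΔTm| = 8°C; the pair is not acceptable.

Forward: A=4 T=5 G=10 C=4 → Tm = 2·9 + 4·14 = 74°C.
Reverse: A=3 T=4 G=9 C=8 → Tm = 2·7 + 4·17 = 82°C.
|ΔTm| = |74 − 82| = 8°C, > 5°C.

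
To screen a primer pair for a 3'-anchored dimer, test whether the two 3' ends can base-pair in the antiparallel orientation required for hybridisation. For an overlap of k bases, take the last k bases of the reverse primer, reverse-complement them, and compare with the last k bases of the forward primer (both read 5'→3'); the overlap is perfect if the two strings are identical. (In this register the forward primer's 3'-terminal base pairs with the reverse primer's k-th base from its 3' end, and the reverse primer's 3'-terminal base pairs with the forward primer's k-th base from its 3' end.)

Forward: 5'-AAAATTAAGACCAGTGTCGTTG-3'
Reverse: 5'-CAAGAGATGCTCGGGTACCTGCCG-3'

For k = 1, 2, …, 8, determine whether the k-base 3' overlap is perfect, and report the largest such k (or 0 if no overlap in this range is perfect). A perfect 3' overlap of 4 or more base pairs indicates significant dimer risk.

Last 8 bases (5'→3') — forward …TGTCGTTG, reverse …ACCTGCCG.
Reverse complement of the reverse primer's last 8 bases: CGGCAGGT; its first k bases are the reverse complement of the reverse primer's last k bases, so a perfect k-base overlap needs the forward primer's last k bases to equal them.
Comparing (forward last k vs required): k=1: G vs C ✗; k=2: TG vs CG ✗; k=3: TTG vs CGG ✗; k=4: GTTG vs CGGC ✗; k=5: CGTTG vs CGGCA ✗; k=6: TCGTTG vs CGGCAG ✗; k=7: GTCGTTG vs CGGCAGG ✗; k=8: TGTCGTTG vs CGGCAGGT ✗.
No overlap length from 1 to 8 is perfect, so the longest perfect 3' overlap is 0.

Longest perfect overlap: 0 complementary base pairs; below the dimer-risk threshold (threshold 4).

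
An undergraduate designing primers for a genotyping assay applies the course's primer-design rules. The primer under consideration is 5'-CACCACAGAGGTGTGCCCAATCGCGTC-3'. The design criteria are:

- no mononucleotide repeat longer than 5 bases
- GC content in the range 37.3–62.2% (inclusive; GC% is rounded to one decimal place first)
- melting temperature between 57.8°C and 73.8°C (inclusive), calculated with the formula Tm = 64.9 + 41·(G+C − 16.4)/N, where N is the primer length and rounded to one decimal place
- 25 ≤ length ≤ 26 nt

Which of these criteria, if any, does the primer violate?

Fails: GC content, length.

Base counts: A=6, T=4, G=7, C=10 (length 27).
homopolymer run: longest run = 3 ✓
GC content: GC 17/27 = 63.0%, outside 37.3–62.2% ✗
Tm: Tm = 64.9 + 41·(17 − 16.4)/27 = 65.8°C ✓
length: length 27, outside 25–26 ✗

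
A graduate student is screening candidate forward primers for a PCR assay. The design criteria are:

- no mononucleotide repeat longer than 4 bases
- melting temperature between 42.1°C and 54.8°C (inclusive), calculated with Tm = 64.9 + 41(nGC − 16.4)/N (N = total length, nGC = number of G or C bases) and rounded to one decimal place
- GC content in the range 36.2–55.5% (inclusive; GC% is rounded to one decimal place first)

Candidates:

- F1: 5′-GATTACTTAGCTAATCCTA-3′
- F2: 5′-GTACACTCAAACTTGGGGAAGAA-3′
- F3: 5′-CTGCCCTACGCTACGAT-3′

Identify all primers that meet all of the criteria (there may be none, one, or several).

F1 (19 nt, A=6 T=7 G=2 C=4): longest run = 2 ✓; Tm = 64.9 + 41·(6 − 16.4)/19 = 42.5°C ✓; GC 6/19 = 31.6%, outside 36.2–55.5% ✗ — fails.
F2 (23 nt, A=9 T=4 G=6 C=4): longest run = 4 ✓; Tm = 64.9 + 41·(10 − 16.4)/23 = 53.5°C ✓; GC 10/23 = 43.5% ✓ — passes.
F3 (17 nt, A=3 T=4 G=3 C=7): longest run = 3 ✓; Tm = 64.9 + 41·(10 − 16.4)/17 = 49.5°C ✓; GC 10/17 = 58.8%, outside 36.2–55.5% ✗ — fails.

F2 only.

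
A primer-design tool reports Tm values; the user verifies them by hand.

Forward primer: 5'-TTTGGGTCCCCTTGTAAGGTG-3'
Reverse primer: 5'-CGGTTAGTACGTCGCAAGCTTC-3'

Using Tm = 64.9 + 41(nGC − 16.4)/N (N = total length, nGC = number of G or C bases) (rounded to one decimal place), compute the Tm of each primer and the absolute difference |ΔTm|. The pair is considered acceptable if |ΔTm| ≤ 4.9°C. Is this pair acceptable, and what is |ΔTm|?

Forward: G+C = 11, N = 21 → Tm = 64.9 + 41·(11 − 16.4)/21 = 54.4°C.
Reverse: G+C = 12, N = 22 → Tm = 64.9 + 41·(12 − 16.4)/22 = 56.7°C.
|ΔTm| = |54.4 − 56.7| = 2.3°C, ≤ 4.9°C.

|ΔTm| = 2.3°C; the pair is acceptable.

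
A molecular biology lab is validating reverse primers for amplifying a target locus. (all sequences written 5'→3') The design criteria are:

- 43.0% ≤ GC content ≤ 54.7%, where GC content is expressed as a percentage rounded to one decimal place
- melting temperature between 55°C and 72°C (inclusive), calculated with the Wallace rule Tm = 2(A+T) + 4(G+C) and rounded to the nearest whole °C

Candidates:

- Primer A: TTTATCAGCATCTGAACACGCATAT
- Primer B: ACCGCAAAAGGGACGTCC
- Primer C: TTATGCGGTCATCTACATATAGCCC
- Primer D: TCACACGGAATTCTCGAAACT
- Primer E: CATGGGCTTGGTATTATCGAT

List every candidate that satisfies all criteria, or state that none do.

Primer A (25 nt, A=8 T=8 G=3 C=6): GC 9/25 = 36.0%, outside 43.0–54.7% ✗; Tm = 2·16 + 4·9 = 68°C ✓ — fails.
Primer B (18 nt, A=6 T=1 G=5 C=6): GC 11/18 = 61.1%, outside 43.0–54.7% ✗; Tm = 2·7 + 4·11 = 58°C ✓ — fails.
Primer C (25 nt, A=6 T=8 G=4 C=7): GC 11/25 = 44.0% ✓; Tm = 2·14 + 4·11 = 72°C ✓ — passes.
Primer D (21 nt, A=7 T=5 G=3 C=6): GC 9/21 = 42.9%, outside 43.0–54.7% ✗; Tm = 2·12 + 4·9 = 60°C ✓ — fails.
Primer E (21 nt, A=4 T=8 G=6 C=3): GC 9/21 = 42.9%, outside 43.0–54.7% ✗; Tm = 2·12 + 4·9 = 60°C ✓ — fails.

Primer C only.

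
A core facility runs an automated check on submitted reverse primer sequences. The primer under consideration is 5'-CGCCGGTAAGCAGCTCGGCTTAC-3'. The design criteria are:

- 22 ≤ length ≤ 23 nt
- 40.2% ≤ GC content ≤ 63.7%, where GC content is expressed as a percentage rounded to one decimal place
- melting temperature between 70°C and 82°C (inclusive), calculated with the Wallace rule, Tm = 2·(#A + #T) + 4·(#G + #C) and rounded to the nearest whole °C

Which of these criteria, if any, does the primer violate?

Fails: GC content.

Base counts: A=4, T=4, G=7, C=8 (length 23).
length: length 23 ✓
GC content: GC 15/23 = 65.2%, outside 40.2–63.7% ✗
Tm: Tm = 2·8 + 4·15 = 76°C ✓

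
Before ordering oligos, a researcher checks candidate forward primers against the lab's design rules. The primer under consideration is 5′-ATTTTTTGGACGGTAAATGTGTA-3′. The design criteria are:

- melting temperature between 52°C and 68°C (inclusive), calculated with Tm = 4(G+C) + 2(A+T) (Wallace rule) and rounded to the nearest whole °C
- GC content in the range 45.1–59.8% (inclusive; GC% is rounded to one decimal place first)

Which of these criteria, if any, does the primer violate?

Fails: GC content.

Base counts: A=6, T=10, G=6, C=1 (length 23).
Tm: Tm = 2·16 + 4·7 = 60°C ✓
GC content: GC 7/23 = 30.4%, outside 45.1–59.8% ✗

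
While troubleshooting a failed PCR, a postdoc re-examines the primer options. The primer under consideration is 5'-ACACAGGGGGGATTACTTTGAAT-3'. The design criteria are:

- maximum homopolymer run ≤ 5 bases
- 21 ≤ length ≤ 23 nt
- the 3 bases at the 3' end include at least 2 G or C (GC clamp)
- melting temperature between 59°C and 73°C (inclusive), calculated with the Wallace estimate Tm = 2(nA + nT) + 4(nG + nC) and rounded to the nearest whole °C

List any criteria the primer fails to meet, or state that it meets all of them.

Fails: homopolymer run, GC clamp.

Base counts: A=7, T=6, G=7, C=3 (length 23).
homopolymer run: longest run = 6, exceeds 5 ✗
length: length 23 ✓
GC clamp: 3' end AAT has 0 G/C, need ≥2 ✗
Tm: Tm = 2·13 + 4·10 = 66°C ✓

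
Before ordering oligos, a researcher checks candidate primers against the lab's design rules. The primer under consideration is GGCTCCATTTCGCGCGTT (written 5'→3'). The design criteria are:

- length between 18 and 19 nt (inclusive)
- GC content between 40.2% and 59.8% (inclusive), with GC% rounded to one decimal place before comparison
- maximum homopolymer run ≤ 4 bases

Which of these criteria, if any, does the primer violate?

Fails: GC content.

Base counts: A=1, T=6, G=5, C=6 (length 18).
length: length 18 ✓
GC content: GC 11/18 = 61.1%, outside 40.2–59.8% ✗
homopolymer run: longest run = 3 ✓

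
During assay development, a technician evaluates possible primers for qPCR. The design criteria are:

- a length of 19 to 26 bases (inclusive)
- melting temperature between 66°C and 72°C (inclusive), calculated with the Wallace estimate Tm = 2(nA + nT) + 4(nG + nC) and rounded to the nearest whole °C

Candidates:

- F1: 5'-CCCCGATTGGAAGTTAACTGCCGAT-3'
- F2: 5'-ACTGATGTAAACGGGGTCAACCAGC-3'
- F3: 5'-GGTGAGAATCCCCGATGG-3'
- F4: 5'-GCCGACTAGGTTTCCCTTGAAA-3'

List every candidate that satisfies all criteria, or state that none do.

F1 (25 nt, A=6 T=6 G=6 C=7): length 25 ✓; Tm = 2·12 + 4·13 = 76°C, outside 66–72°C ✗ — fails.
F2 (25 nt, A=8 T=4 G=7 C=6): length 25 ✓; Tm = 2·12 + 4·13 = 76°C, outside 66–72°C ✗ — fails.
F3 (18 nt, A=4 T=3 G=7 C=4): length 18, outside 19–26 ✗; Tm = 2·7 + 4·11 = 58°C, outside 66–72°C ✗ — fails.
F4 (22 nt, A=5 T=6 G=5 C=6): length 22 ✓; Tm = 2·11 + 4·11 = 66°C ✓ — passes.

F4 only.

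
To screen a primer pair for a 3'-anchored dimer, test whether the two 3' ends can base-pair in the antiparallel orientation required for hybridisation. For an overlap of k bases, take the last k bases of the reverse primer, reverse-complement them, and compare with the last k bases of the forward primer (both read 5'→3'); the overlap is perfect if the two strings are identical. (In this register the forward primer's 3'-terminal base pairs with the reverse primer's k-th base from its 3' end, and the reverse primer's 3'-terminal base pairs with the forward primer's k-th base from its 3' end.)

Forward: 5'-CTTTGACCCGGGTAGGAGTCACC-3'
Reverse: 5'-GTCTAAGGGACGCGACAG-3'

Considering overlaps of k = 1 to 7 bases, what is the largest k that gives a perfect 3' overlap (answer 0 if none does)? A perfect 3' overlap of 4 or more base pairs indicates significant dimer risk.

Last 7 bases (5'→3') — forward …AGTCACC, reverse …GCGACAG.
Reverse complement of the reverse primer's last 7 bases: CTGTCGC; its first k bases are the reverse complement of the reverse primer's last k bases, so a perfect k-base overlap needs the forward primer's last k bases to equal them.
Comparing (forward last k vs required): k=1: C vs C ✓; k=2: CC vs CT ✗; k=3: ACC vs CTG ✗; k=4: CACC vs CTGT ✗; k=5: TCACC vs CTGTC ✗; k=6: GTCACC vs CTGTCG ✗; k=7: AGTCACC vs CTGTCGC ✗.
Only k = 1 is perfect, so the longest perfect 3' overlap is 1.

Longest perfect overlap: 1 complementary base pair; below the dimer-risk threshold (threshold 4).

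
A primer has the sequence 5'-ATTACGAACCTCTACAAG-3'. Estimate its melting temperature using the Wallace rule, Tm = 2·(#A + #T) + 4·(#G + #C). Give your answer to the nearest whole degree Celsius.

50°C

Base counts: A=7, T=4, G=2, C=5 (length 18).
Tm = 2·(7+4) + 4·(2+5) = 2·11 + 4·7 = 22 + 28 = 50°C.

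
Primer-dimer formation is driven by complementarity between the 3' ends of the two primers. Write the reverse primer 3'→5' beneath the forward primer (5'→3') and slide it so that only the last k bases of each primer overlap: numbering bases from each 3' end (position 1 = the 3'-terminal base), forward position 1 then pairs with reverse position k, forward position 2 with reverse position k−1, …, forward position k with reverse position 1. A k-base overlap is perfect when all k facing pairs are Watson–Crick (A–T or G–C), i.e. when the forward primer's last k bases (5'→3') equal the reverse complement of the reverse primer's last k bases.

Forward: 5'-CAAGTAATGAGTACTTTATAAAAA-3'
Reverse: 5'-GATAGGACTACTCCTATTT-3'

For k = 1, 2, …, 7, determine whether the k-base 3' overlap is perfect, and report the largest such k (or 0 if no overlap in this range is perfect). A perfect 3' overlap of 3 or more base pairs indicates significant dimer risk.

Last 7 bases (5'→3') — forward …ATAAAAA, reverse …CCTATTT.
Reverse complement of the reverse primer's last 7 bases: AAATAGG; its first k bases are the reverse complement of the reverse primer's last k bases, so a perfect k-base overlap needs the forward primer's last k bases to equal them.
Comparing (forward last k vs required): k=1: A vs A ✓; k=2: AA vs AA ✓; k=3: AAA vs AAA ✓; k=4: AAAA vs AAAT ✗; k=5: AAAAA vs AAATA ✗; k=6: TAAAAA vs AAATAG ✗; k=7: ATAAAAA vs AAATAGG ✗.
Perfect overlaps at k = 1, 2, 3; the largest is 3.

Longest perfect overlap: 3 complementary base pairs; significant dimer risk (threshold 3).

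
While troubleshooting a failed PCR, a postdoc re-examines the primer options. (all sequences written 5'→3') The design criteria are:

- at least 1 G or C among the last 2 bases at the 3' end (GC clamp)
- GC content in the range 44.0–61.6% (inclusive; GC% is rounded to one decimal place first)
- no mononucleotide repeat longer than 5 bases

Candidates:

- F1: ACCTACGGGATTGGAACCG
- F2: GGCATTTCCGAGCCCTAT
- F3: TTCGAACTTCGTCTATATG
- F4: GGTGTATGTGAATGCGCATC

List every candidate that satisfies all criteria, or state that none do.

F1 and F4.

F1 (19 nt, A=5 T=3 G=6 C=5): 3' end CG has 2 G/C ✓; GC 11/19 = 57.9% ✓; longest run = 3 ✓ — passes.
F2 (18 nt, A=3 T=5 G=4 C=6): 3' end AT has 0 G/C, need ≥1 ✗; GC 10/18 = 55.6% ✓; longest run = 3 ✓ — fails.
F3 (19 nt, A=4 T=8 G=3 C=4): 3' end TG has 1 G/C ✓; GC 7/19 = 36.8%, outside 44.0–61.6% ✗; longest run = 2 ✓ — fails.
F4 (20 nt, A=4 T=6 G=7 C=3): 3' end TC has 1 G/C ✓; GC 10/20 = 50.0% ✓; longest run = 2 ✓ — passes.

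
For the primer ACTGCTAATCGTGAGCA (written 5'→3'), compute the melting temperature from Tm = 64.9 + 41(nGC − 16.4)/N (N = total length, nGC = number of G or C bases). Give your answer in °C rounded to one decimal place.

44.6°C

Base counts: A=5, T=4, G=4, C=4; G+C = 8, N = 17.
Tm = 64.9 + 41·(8 − 16.4)/17 = 64.9 + -344.40/17 = 44.6°C.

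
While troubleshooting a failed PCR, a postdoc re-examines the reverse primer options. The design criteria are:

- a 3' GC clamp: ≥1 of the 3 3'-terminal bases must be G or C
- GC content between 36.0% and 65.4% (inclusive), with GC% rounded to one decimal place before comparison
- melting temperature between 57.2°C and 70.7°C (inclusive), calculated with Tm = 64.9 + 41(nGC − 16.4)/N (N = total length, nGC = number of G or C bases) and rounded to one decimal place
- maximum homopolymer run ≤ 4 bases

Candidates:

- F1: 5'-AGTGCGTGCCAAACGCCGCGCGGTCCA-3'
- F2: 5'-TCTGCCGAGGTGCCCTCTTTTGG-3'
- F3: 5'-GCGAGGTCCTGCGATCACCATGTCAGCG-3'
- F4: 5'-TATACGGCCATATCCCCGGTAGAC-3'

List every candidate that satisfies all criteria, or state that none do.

F1 (27 nt, A=5 T=3 G=9 C=10): 3' end CCA has 2 G/C ✓; GC 19/27 = 70.4%, outside 36.0–65.4% ✗; Tm = 64.9 + 41·(19 − 16.4)/27 = 68.8°C ✓; longest run = 3 ✓ — fails.
F2 (23 nt, A=1 T=8 G=7 C=7): 3' end TGG has 2 G/C ✓; GC 14/23 = 60.9% ✓; Tm = 64.9 + 41·(14 − 16.4)/23 = 60.6°C ✓; longest run = 4 ✓ — passes.
F3 (28 nt, A=5 T=5 G=9 C=9): 3' end GCG has 3 G/C ✓; GC 18/28 = 64.3% ✓; Tm = 64.9 + 41·(18 − 16.4)/28 = 67.2°C ✓; longest run = 2 ✓ — passes.
F4 (24 nt, A=6 T=5 G=5 C=8): 3' end GAC has 2 G/C ✓; GC 13/24 = 54.2% ✓; Tm = 64.9 + 41·(13 − 16.4)/24 = 59.1°C ✓; longest run = 4 ✓ — passes.

F2, F3 and F4.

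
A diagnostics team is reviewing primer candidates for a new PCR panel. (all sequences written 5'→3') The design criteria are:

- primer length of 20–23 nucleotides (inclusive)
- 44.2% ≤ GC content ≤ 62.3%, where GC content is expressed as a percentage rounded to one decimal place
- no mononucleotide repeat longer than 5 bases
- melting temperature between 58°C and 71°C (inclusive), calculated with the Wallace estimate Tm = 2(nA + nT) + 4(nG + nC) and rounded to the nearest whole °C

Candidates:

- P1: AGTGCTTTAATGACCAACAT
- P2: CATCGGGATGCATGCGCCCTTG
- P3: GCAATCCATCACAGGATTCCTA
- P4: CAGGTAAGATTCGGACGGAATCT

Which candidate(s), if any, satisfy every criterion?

P1 (20 nt, A=7 T=6 G=3 C=4): length 20 ✓; GC 7/20 = 35.0%, outside 44.2–62.3% ✗; longest run = 3 ✓; Tm = 2·13 + 4·7 = 54°C, outside 58–71°C ✗ — fails.
P2 (22 nt, A=3 T=5 G=7 C=7): length 22 ✓; GC 14/22 = 63.6%, outside 44.2–62.3% ✗; longest run = 3 ✓; Tm = 2·8 + 4·14 = 72°C, outside 58–71°C ✗ — fails.
P3 (22 nt, A=7 T=5 G=3 C=7): length 22 ✓; GC 10/22 = 45.5% ✓; longest run = 2 ✓; Tm = 2·12 + 4·10 = 64°C ✓ — passes.
P4 (23 nt, A=7 T=5 G=7 C=4): length 23 ✓; GC 11/23 = 47.8% ✓; longest run = 2 ✓; Tm = 2·12 + 4·11 = 68°C ✓ — passes.

P3 and P4.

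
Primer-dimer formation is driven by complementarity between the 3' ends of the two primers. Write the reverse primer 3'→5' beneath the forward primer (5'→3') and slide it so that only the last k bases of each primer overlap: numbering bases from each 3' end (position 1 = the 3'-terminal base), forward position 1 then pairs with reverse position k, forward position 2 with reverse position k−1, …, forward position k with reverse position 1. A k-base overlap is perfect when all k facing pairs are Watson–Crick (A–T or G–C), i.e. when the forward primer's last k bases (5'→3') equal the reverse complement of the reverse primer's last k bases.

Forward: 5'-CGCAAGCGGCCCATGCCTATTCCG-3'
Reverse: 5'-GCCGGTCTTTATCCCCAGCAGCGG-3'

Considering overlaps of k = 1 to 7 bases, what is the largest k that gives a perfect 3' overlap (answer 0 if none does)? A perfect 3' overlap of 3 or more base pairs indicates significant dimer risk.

Longest perfect overlap: 3 complementary base pairs; significant dimer risk (threshold 3).

Last 7 bases (5'→3') — forward …TATTCCG, reverse …GCAGCGG.
Reverse complement of the reverse primer's last 7 bases: CCGCTGC; its first k bases are the reverse complement of the reverse primer's last k bases, so a perfect k-base overlap needs the forward primer's last k bases to equal them.
Comparing (forward last k vs required): k=1: G vs C ✗; k=2: CG vs CC ✗; k=3: CCG vs CCG ✓; k=4: TCCG vs CCGC ✗; k=5: TTCCG vs CCGCT ✗; k=6: ATTCCG vs CCGCTG ✗; k=7: TATTCCG vs CCGCTGC ✗.
Only k = 3 is perfect, so the longest perfect 3' overlap is 3.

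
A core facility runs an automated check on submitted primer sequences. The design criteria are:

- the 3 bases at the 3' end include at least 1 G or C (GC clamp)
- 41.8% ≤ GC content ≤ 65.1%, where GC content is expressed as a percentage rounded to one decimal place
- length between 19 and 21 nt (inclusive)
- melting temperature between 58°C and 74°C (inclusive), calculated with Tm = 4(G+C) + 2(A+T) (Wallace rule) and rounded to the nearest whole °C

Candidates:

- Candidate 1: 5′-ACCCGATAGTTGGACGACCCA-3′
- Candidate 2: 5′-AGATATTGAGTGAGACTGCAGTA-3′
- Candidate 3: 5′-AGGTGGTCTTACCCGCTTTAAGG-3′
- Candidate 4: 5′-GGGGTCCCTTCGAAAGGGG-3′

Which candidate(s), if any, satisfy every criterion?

Candidate 1 only.

Candidate 1 (21 nt, A=6 T=3 G=5 C=7): 3' end CCA has 2 G/C ✓; GC 12/21 = 57.1% ✓; length 21 ✓; Tm = 2·9 + 4·12 = 66°C ✓ — passes.
Candidate 2 (23 nt, A=8 T=6 G=7 C=2): 3' end GTA has 1 G/C ✓; GC 9/23 = 39.1%, outside 41.8–65.1% ✗; length 23, outside 19–21 ✗; Tm = 2·14 + 4·9 = 64°C ✓ — fails.
Candidate 3 (23 nt, A=4 T=7 G=7 C=5): 3' end AGG has 2 G/C ✓; GC 12/23 = 52.2% ✓; length 23, outside 19–21 ✗; Tm = 2·11 + 4·12 = 70°C ✓ — fails.
Candidate 4 (19 nt, A=3 T=3 G=9 C=4): 3' end GGG has 3 G/C ✓; GC 13/19 = 68.4%, outside 41.8–65.1% ✗; length 19 ✓; Tm = 2·6 + 4·13 = 64°C ✓ — fails.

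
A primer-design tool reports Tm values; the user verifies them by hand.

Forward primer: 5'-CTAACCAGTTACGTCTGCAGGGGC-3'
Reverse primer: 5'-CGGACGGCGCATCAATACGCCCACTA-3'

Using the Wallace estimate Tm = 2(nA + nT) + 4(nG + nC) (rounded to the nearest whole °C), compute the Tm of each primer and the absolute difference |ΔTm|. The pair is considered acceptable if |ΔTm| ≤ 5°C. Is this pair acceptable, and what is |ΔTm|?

Forward: A=5 T=5 G=7 C=7 → Tm = 2·10 + 4·14 = 76°C.
Reverse: A=7 T=3 G=6 C=10 → Tm = 2·10 + 4·16 = 84°C.
|ΔTm| = |76 − 84| = 8°C, > 5°C.

|ΔTm| = 8°C; the pair is not acceptable.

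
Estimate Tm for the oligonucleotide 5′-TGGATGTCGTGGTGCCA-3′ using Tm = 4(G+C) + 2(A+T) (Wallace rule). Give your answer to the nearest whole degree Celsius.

54°C

Base counts: A=2, T=5, G=7, C=3 (length 17).
Tm = 2·(2+5) + 4·(7+3) = 2·7 + 4·10 = 14 + 40 = 54°C.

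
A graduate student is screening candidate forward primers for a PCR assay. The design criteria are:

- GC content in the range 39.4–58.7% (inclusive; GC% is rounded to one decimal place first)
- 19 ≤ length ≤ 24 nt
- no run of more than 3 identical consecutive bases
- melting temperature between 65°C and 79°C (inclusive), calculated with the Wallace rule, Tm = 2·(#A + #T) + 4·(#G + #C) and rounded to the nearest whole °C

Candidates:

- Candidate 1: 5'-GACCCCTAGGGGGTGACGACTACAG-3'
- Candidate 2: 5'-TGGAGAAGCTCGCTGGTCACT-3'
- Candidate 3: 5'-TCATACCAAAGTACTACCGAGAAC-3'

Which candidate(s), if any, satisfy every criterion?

Candidate 2 and Candidate 3.

Candidate 1 (25 nt, A=6 T=3 G=9 C=7): GC 16/25 = 64.0%, outside 39.4–58.7% ✗; length 25, outside 19–24 ✗; longest run = 5, exceeds 3 ✗; Tm = 2·9 + 4·16 = 82°C, outside 65–79°C ✗ — fails.
Candidate 2 (21 nt, A=4 T=5 G=7 C=5): GC 12/21 = 57.1% ✓; length 21 ✓; longest run = 2 ✓; Tm = 2·9 + 4·12 = 66°C ✓ — passes.
Candidate 3 (24 nt, A=10 T=4 G=3 C=7): GC 10/24 = 41.7% ✓; length 24 ✓; longest run = 3 ✓; Tm = 2·14 + 4·10 = 68°C ✓ — passes.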